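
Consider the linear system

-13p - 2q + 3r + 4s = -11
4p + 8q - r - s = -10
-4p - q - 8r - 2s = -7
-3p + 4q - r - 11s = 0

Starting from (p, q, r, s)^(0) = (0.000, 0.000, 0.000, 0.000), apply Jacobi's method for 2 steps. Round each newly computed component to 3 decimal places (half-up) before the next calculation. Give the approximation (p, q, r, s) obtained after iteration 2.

Iteration 1:
  p = (-11 - (-2)·0.000 - (3)·0.000 - (4)·0.000) / (-13) = 0.846
  q = (-10 - (4)·0.000 - (-1)·0.000 - (-1)·0.000) / (8) = -1.250
  r = (-7 - (-4)·0.000 - (-1)·0.000 - (-2)·0.000) / (-8) = 0.875
  s = (0 - (-3)·0.000 - (4)·0.000 - (-1)·0.000) / (-11) = 0.000
Iteration 2:
  p = (-11 - (-2)·-1.250 - (3)·0.875 - (4)·0.000) / (-13) = 1.240
  q = (-10 - (4)·0.846 - (-1)·0.875 - (-1)·0.000) / (8) = -1.564
  r = (-7 - (-4)·0.846 - (-1)·-1.250 - (-2)·0.000) / (-8) = 0.608
  s = (0 - (-3)·0.846 - (4)·-1.250 - (-1)·0.875) / (-11) = -0.765

(1.240, -1.564, 0.608, -0.765)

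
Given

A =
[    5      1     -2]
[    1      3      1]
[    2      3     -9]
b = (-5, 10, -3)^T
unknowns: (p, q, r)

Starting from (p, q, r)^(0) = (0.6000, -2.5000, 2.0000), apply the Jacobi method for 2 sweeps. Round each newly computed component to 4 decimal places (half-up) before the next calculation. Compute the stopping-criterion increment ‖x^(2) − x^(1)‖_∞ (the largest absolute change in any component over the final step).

1.9400

Iteration 1:
  p = (-5 - (1)·-2.5000 - (-2)·2.0000) / (5) = 0.3000
  q = (10 - (1)·0.6000 - (1)·2.0000) / (3) = 2.4667
  r = (-3 - (2)·0.6000 - (3)·-2.5000) / (-9) = -0.3667
Iteration 2:
  p = (-5 - (1)·2.4667 - (-2)·-0.3667) / (5) = -1.6400
  q = (10 - (1)·0.3000 - (1)·-0.3667) / (3) = 3.3556
  r = (-3 - (2)·0.3000 - (3)·2.4667) / (-9) = 1.2222
Change: (-1.9400, 0.8889, 1.5889) → max |·| = 1.9400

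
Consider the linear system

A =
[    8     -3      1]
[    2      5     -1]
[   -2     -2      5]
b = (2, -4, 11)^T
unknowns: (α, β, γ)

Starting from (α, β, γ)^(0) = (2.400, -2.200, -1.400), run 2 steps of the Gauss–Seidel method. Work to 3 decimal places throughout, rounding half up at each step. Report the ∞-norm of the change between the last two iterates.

Iteration 1:
  α = (2 - (-3)·-2.200 - (1)·-1.400) / (8) = -0.400
  β = (-4 - (2)·-0.400 - (-1)·-1.400) / (5) = -0.920
  γ = (11 - (-2)·-0.400 - (-2)·-0.920) / (5) = 1.672
Iteration 2:
  α = (2 - (-3)·-0.920 - (1)·1.672) / (8) = -0.304
  β = (-4 - (2)·-0.304 - (-1)·1.672) / (5) = -0.344
  γ = (11 - (-2)·-0.304 - (-2)·-0.344) / (5) = 1.941
Change: (0.096, 0.576, 0.269) → max |·| = 0.576

0.576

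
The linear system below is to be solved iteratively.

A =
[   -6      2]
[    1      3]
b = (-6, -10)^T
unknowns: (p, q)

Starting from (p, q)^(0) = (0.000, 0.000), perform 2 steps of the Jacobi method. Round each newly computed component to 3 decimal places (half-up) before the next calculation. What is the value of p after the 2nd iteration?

Iteration 1:
  p = (-6 - (2)·0.000) / (-6) = 1.000
  q = (-10 - (1)·0.000) / (3) = -3.333
Iteration 2:
  p = (-6 - (2)·-3.333) / (-6) = -0.111
  q = (-10 - (1)·1.000) / (3) = -3.667

-0.111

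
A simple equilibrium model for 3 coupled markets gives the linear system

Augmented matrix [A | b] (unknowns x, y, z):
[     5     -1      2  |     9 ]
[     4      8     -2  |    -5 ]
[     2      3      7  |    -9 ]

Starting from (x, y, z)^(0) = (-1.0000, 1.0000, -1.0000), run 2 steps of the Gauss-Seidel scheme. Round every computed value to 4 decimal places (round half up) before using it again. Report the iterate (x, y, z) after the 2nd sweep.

(1.8178, -1.8044, -1.0318)

Iteration 1:
  x = (9 - (-1)·1.0000 - (2)·-1.0000) / (5) = 2.4000
  y = (-5 - (4)·2.4000 - (-2)·-1.0000) / (8) = -2.0750
  z = (-9 - (2)·2.4000 - (3)·-2.0750) / (7) = -1.0821
Iteration 2:
  x = (9 - (-1)·-2.0750 - (2)·-1.0821) / (5) = 1.8178
  y = (-5 - (4)·1.8178 - (-2)·-1.0821) / (8) = -1.8044
  z = (-9 - (2)·1.8178 - (3)·-1.8044) / (7) = -1.0318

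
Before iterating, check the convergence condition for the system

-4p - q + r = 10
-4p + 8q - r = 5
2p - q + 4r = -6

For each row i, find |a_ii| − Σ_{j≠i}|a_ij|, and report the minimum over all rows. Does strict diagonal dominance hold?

row 1: |-4| − (1+1) = 2
row 2: |8| − (4+1) = 3
row 3: |4| − (2+1) = 1
minimum over rows = 1 → strictly diagonally dominant (convergence guaranteed)

1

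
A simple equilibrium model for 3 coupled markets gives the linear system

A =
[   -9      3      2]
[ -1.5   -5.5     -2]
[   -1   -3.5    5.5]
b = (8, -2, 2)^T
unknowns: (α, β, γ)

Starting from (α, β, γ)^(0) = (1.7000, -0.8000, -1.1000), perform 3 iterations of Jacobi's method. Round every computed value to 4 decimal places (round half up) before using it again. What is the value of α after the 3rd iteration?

Iteration 1:
  α = (8 - (3)·-0.8000 - (2)·-1.1000) / (-9) = -1.4000
  β = (-2 - (-1.5)·1.7000 - (-2)·-1.1000) / (-5.5) = 0.3000
  γ = (2 - (-1)·1.7000 - (-3.5)·-0.8000) / (5.5) = 0.1636
Iteration 2:
  α = (8 - (3)·0.3000 - (2)·0.1636) / (-9) = -0.7525
  β = (-2 - (-1.5)·-1.4000 - (-2)·0.1636) / (-5.5) = 0.6860
  γ = (2 - (-1)·-1.4000 - (-3.5)·0.3000) / (5.5) = 0.3000
Iteration 3:
  α = (8 - (3)·0.6860 - (2)·0.3000) / (-9) = -0.5936
  β = (-2 - (-1.5)·-0.7525 - (-2)·0.3000) / (-5.5) = 0.4598
  γ = (2 - (-1)·-0.7525 - (-3.5)·0.6860) / (5.5) = 0.6634

-0.5936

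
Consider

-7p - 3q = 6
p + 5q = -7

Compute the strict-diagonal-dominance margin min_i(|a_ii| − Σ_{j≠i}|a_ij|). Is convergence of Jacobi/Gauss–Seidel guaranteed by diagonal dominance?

4

row 1: |-7| − (3) = 4
row 2: |5| − (1) = 4
minimum over rows = 4 → strictly diagonally dominant (convergence guaranteed)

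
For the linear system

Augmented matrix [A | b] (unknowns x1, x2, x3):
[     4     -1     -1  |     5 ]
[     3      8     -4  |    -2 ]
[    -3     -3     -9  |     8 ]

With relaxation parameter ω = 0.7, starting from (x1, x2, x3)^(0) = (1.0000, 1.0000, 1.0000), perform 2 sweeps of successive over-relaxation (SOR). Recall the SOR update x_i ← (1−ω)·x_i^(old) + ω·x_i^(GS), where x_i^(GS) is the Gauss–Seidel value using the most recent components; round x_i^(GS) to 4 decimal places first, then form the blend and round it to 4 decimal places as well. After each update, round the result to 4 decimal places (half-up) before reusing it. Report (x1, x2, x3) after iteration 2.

(1.2239, -0.7173, -0.9491)

Iteration 1:
  x1: GS value = (5 - (-1)·1.0000 - (-1)·1.0000) / (4) = 1.7500;  x1 ← (1−ω)·1.0000 + ω·1.7500 = 1.5250
  x2: GS value = (-2 - (3)·1.5250 - (-4)·1.0000) / (8) = -0.3219;  x2 ← (1−ω)·1.0000 + ω·-0.3219 = 0.0747
  x3: GS value = (8 - (-3)·1.5250 - (-3)·0.0747) / (-9) = -1.4221;  x3 ← (1−ω)·1.0000 + ω·-1.4221 = -0.6955
Iteration 2:
  x1: GS value = (5 - (-1)·0.0747 - (-1)·-0.6955) / (4) = 1.0948;  x1 ← (1−ω)·1.5250 + ω·1.0948 = 1.2239
  x2: GS value = (-2 - (3)·1.2239 - (-4)·-0.6955) / (8) = -1.0567;  x2 ← (1−ω)·0.0747 + ω·-1.0567 = -0.7173
  x3: GS value = (8 - (-3)·1.2239 - (-3)·-0.7173) / (-9) = -1.0578;  x3 ← (1−ω)·-0.6955 + ω·-1.0578 = -0.9491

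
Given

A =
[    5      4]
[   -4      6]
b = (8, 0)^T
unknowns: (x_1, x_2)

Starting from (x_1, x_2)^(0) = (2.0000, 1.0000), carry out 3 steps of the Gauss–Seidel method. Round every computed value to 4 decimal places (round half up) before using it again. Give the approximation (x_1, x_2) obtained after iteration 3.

Iteration 1:
  x_1 = (8 - (4)·1.0000) / (5) = 0.8000
  x_2 = (0 - (-4)·0.8000) / (6) = 0.5333
Iteration 2:
  x_1 = (8 - (4)·0.5333) / (5) = 1.1734
  x_2 = (0 - (-4)·1.1734) / (6) = 0.7823
Iteration 3:
  x_1 = (8 - (4)·0.7823) / (5) = 0.9742
  x_2 = (0 - (-4)·0.9742) / (6) = 0.6495

(0.9742, 0.6495)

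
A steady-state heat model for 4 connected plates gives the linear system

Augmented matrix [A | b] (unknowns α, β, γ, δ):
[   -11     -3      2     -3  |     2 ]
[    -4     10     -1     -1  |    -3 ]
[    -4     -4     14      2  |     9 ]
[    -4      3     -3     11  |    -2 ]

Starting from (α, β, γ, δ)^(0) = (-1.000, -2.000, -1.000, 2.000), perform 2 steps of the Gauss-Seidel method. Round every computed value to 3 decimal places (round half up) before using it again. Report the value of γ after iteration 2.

Iteration 1:
  α = (2 - (-3)·-2.000 - (2)·-1.000 - (-3)·2.000) / (-11) = -0.364
  β = (-3 - (-4)·-0.364 - (-1)·-1.000 - (-1)·2.000) / (10) = -0.346
  γ = (9 - (-4)·-0.364 - (-4)·-0.346 - (2)·2.000) / (14) = 0.154
  δ = (-2 - (-4)·-0.364 - (3)·-0.346 - (-3)·0.154) / (11) = -0.178
Iteration 2:
  α = (2 - (-3)·-0.346 - (2)·0.154 - (-3)·-0.178) / (-11) = -0.011
  β = (-3 - (-4)·-0.011 - (-1)·0.154 - (-1)·-0.178) / (10) = -0.307
  γ = (9 - (-4)·-0.011 - (-4)·-0.307 - (2)·-0.178) / (14) = 0.577
  δ = (-2 - (-4)·-0.011 - (3)·-0.307 - (-3)·0.577) / (11) = 0.055

0.577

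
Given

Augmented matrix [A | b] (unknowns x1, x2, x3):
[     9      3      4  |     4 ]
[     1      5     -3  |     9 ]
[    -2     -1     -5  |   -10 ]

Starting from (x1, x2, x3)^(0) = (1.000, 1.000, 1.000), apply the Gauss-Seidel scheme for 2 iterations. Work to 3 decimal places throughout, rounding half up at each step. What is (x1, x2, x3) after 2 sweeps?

(-1.107, 3.005, 1.842)

Iteration 1:
  x1 = (4 - (3)·1.000 - (4)·1.000) / (9) = -0.333
  x2 = (9 - (1)·-0.333 - (-3)·1.000) / (5) = 2.467
  x3 = (-10 - (-2)·-0.333 - (-1)·2.467) / (-5) = 1.640
Iteration 2:
  x1 = (4 - (3)·2.467 - (4)·1.640) / (9) = -1.107
  x2 = (9 - (1)·-1.107 - (-3)·1.640) / (5) = 3.005
  x3 = (-10 - (-2)·-1.107 - (-1)·3.005) / (-5) = 1.842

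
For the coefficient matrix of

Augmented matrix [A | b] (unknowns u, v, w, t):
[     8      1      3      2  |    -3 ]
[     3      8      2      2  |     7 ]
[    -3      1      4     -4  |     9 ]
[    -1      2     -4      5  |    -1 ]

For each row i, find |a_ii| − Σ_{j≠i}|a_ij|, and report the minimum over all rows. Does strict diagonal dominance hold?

row 1: |8| − (1+3+2) = 2
row 2: |8| − (3+2+2) = 1
row 3: |4| − (3+1+4) = -4
row 4: |5| − (1+2+4) = -2
minimum over rows = -4 → not strictly diagonally dominant

-4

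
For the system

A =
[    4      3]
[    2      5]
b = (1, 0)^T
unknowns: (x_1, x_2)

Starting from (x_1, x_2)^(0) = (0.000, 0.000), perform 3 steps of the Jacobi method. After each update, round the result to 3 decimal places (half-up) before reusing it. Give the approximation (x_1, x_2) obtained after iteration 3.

(0.325, -0.100)

Iteration 1:
  x_1 = (1 - (3)·0.000) / (4) = 0.250
  x_2 = (0 - (2)·0.000) / (5) = 0.000
Iteration 2:
  x_1 = (1 - (3)·0.000) / (4) = 0.250
  x_2 = (0 - (2)·0.250) / (5) = -0.100
Iteration 3:
  x_1 = (1 - (3)·-0.100) / (4) = 0.325
  x_2 = (0 - (2)·0.250) / (5) = -0.100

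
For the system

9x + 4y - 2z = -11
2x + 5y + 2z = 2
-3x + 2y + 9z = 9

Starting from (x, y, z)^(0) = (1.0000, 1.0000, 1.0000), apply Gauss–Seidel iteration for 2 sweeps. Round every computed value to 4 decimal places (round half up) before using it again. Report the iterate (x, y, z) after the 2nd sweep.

Iteration 1:
  x = (-11 - (4)·1.0000 - (-2)·1.0000) / (9) = -1.4444
  y = (2 - (2)·-1.4444 - (2)·1.0000) / (5) = 0.5778
  z = (9 - (-3)·-1.4444 - (2)·0.5778) / (9) = 0.3901
Iteration 2:
  x = (-11 - (4)·0.5778 - (-2)·0.3901) / (9) = -1.3923
  y = (2 - (2)·-1.3923 - (2)·0.3901) / (5) = 0.8009
  z = (9 - (-3)·-1.3923 - (2)·0.8009) / (9) = 0.3579

(-1.3923, 0.8009, 0.3579)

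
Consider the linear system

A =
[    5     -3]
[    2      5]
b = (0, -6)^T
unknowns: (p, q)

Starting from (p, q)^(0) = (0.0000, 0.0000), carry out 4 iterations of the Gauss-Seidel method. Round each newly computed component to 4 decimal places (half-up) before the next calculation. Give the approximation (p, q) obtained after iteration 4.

(-0.5887, -0.9645)

Iteration 1:
  p = (0 - (-3)·0.0000) / (5) = 0.0000
  q = (-6 - (2)·0.0000) / (5) = -1.2000
Iteration 2:
  p = (0 - (-3)·-1.2000) / (5) = -0.7200
  q = (-6 - (2)·-0.7200) / (5) = -0.9120
Iteration 3:
  p = (0 - (-3)·-0.9120) / (5) = -0.5472
  q = (-6 - (2)·-0.5472) / (5) = -0.9811
Iteration 4:
  p = (0 - (-3)·-0.9811) / (5) = -0.5887
  q = (-6 - (2)·-0.5887) / (5) = -0.9645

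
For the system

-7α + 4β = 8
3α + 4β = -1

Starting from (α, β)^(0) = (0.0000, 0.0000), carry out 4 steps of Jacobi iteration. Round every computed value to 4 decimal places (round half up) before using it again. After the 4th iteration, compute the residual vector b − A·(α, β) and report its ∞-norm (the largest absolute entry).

1.4695

Iteration 1:
  α = (8 - (4)·0.0000) / (-7) = -1.1429
  β = (-1 - (3)·0.0000) / (4) = -0.2500
Iteration 2:
  α = (8 - (4)·-0.2500) / (-7) = -1.2857
  β = (-1 - (3)·-1.1429) / (4) = 0.6072
Iteration 3:
  α = (8 - (4)·0.6072) / (-7) = -0.7959
  β = (-1 - (3)·-1.2857) / (4) = 0.7143
Iteration 4:
  α = (8 - (4)·0.7143) / (-7) = -0.7347
  β = (-1 - (3)·-0.7959) / (4) = 0.3469
Residual b − A·x = (1.4695, -0.1835); ∞-norm = 1.4695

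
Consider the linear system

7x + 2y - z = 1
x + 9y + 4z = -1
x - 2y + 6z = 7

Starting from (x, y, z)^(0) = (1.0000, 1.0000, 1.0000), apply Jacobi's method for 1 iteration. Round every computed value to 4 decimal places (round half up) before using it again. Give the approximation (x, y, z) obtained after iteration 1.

Iteration 1:
  x = (1 - (2)·1.0000 - (-1)·1.0000) / (7) = 0.0000
  y = (-1 - (1)·1.0000 - (4)·1.0000) / (9) = -0.6667
  z = (7 - (1)·1.0000 - (-2)·1.0000) / (6) = 1.3333

(0.0000, -0.6667, 1.3333)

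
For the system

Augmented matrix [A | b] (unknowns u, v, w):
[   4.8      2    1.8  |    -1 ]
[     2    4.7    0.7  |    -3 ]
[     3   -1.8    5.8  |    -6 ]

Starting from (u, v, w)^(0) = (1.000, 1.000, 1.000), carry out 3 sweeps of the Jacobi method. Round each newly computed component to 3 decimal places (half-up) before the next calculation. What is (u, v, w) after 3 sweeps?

(0.139, -0.829, -1.437)

Iteration 1:
  u = (-1 - (2)·1.000 - (1.8)·1.000) / (4.8) = -1.000
  v = (-3 - (2)·1.000 - (0.7)·1.000) / (4.7) = -1.213
  w = (-6 - (3)·1.000 - (-1.8)·1.000) / (5.8) = -1.241
Iteration 2:
  u = (-1 - (2)·-1.213 - (1.8)·-1.241) / (4.8) = 0.762
  v = (-3 - (2)·-1.000 - (0.7)·-1.241) / (4.7) = -0.028
  w = (-6 - (3)·-1.000 - (-1.8)·-1.213) / (5.8) = -0.894
Iteration 3:
  u = (-1 - (2)·-0.028 - (1.8)·-0.894) / (4.8) = 0.139
  v = (-3 - (2)·0.762 - (0.7)·-0.894) / (4.7) = -0.829
  w = (-6 - (3)·0.762 - (-1.8)·-0.028) / (5.8) = -1.437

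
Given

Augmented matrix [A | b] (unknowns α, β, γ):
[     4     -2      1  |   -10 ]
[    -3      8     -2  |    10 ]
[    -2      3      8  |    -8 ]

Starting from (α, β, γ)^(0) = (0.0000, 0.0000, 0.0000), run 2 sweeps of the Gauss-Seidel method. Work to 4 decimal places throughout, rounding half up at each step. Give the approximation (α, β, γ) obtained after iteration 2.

(-1.9082, 0.0989, -1.5141)

Iteration 1:
  α = (-10 - (-2)·0.0000 - (1)·0.0000) / (4) = -2.5000
  β = (10 - (-3)·-2.5000 - (-2)·0.0000) / (8) = 0.3125
  γ = (-8 - (-2)·-2.5000 - (3)·0.3125) / (8) = -1.7422
Iteration 2:
  α = (-10 - (-2)·0.3125 - (1)·-1.7422) / (4) = -1.9082
  β = (10 - (-3)·-1.9082 - (-2)·-1.7422) / (8) = 0.0989
  γ = (-8 - (-2)·-1.9082 - (3)·0.0989) / (8) = -1.5141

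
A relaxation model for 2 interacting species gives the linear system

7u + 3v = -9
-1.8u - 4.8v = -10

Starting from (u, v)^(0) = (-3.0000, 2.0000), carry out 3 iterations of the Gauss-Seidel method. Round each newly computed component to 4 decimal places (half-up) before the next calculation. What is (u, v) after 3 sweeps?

(-2.5841, 3.0524)

Iteration 1:
  u = (-9 - (3)·2.0000) / (7) = -2.1429
  v = (-10 - (-1.8)·-2.1429) / (-4.8) = 2.8869
Iteration 2:
  u = (-9 - (3)·2.8869) / (7) = -2.5230
  v = (-10 - (-1.8)·-2.5230) / (-4.8) = 3.0295
Iteration 3:
  u = (-9 - (3)·3.0295) / (7) = -2.5841
  v = (-10 - (-1.8)·-2.5841) / (-4.8) = 3.0524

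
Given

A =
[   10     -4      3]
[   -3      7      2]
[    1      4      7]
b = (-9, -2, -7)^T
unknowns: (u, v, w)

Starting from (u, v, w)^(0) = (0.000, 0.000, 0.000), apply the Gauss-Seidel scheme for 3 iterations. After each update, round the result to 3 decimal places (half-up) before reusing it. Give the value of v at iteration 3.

-0.556

Iteration 1:
  u = (-9 - (-4)·0.000 - (3)·0.000) / (10) = -0.900
  v = (-2 - (-3)·-0.900 - (2)·0.000) / (7) = -0.671
  w = (-7 - (1)·-0.900 - (4)·-0.671) / (7) = -0.488
Iteration 2:
  u = (-9 - (-4)·-0.671 - (3)·-0.488) / (10) = -1.022
  v = (-2 - (-3)·-1.022 - (2)·-0.488) / (7) = -0.584
  w = (-7 - (1)·-1.022 - (4)·-0.584) / (7) = -0.520
Iteration 3:
  u = (-9 - (-4)·-0.584 - (3)·-0.520) / (10) = -0.978
  v = (-2 - (-3)·-0.978 - (2)·-0.520) / (7) = -0.556
  w = (-7 - (1)·-0.978 - (4)·-0.556) / (7) = -0.543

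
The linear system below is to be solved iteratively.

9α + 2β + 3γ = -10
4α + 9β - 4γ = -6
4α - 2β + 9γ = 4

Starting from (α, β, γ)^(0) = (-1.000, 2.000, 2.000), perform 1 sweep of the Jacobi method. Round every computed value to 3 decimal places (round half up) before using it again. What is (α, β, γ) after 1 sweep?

Iteration 1:
  α = (-10 - (2)·2.000 - (3)·2.000) / (9) = -2.222
  β = (-6 - (4)·-1.000 - (-4)·2.000) / (9) = 0.667
  γ = (4 - (4)·-1.000 - (-2)·2.000) / (9) = 1.333

(-2.222, 0.667, 1.333)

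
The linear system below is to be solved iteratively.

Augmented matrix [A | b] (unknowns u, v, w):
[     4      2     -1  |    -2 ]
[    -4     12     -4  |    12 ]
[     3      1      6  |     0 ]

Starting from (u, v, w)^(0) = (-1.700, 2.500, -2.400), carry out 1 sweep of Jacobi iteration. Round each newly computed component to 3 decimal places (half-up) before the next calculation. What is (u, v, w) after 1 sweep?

Iteration 1:
  u = (-2 - (2)·2.500 - (-1)·-2.400) / (4) = -2.350
  v = (12 - (-4)·-1.700 - (-4)·-2.400) / (12) = -0.367
  w = (0 - (3)·-1.700 - (1)·2.500) / (6) = 0.433

(-2.350, -0.367, 0.433)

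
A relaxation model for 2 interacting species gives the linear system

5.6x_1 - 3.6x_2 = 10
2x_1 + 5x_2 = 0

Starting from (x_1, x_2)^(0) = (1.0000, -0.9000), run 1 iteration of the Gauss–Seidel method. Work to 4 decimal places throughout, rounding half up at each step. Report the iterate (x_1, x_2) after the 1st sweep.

(1.2071, -0.4828)

Iteration 1:
  x_1 = (10 - (-3.6)·-0.9000) / (5.6) = 1.2071
  x_2 = (0 - (2)·1.2071) / (5) = -0.4828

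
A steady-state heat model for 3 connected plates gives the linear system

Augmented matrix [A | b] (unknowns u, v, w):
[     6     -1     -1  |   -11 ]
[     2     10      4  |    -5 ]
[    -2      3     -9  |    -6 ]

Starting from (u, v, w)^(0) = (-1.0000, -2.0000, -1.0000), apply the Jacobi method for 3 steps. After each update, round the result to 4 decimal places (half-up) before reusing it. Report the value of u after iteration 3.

Iteration 1:
  u = (-11 - (-1)·-2.0000 - (-1)·-1.0000) / (6) = -2.3333
  v = (-5 - (2)·-1.0000 - (4)·-1.0000) / (10) = 0.1000
  w = (-6 - (-2)·-1.0000 - (3)·-2.0000) / (-9) = 0.2222
Iteration 2:
  u = (-11 - (-1)·0.1000 - (-1)·0.2222) / (6) = -1.7796
  v = (-5 - (2)·-2.3333 - (4)·0.2222) / (10) = -0.1222
  w = (-6 - (-2)·-2.3333 - (3)·0.1000) / (-9) = 1.2185
Iteration 3:
  u = (-11 - (-1)·-0.1222 - (-1)·1.2185) / (6) = -1.6506
  v = (-5 - (2)·-1.7796 - (4)·1.2185) / (10) = -0.6315
  w = (-6 - (-2)·-1.7796 - (3)·-0.1222) / (-9) = 1.0214

-1.6506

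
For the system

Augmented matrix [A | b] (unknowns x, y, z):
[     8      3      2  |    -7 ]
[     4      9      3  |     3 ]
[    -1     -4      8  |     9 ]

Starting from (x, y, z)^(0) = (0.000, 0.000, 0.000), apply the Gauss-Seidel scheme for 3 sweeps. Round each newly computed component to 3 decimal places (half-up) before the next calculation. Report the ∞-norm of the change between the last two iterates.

0.112

Iteration 1:
  x = (-7 - (3)·0.000 - (2)·0.000) / (8) = -0.875
  y = (3 - (4)·-0.875 - (3)·0.000) / (9) = 0.722
  z = (9 - (-1)·-0.875 - (-4)·0.722) / (8) = 1.377
Iteration 2:
  x = (-7 - (3)·0.722 - (2)·1.377) / (8) = -1.490
  y = (3 - (4)·-1.490 - (3)·1.377) / (9) = 0.537
  z = (9 - (-1)·-1.490 - (-4)·0.537) / (8) = 1.207
Iteration 3:
  x = (-7 - (3)·0.537 - (2)·1.207) / (8) = -1.378
  y = (3 - (4)·-1.378 - (3)·1.207) / (9) = 0.543
  z = (9 - (-1)·-1.378 - (-4)·0.543) / (8) = 1.224
Change: (0.112, 0.006, 0.017) → max |·| = 0.112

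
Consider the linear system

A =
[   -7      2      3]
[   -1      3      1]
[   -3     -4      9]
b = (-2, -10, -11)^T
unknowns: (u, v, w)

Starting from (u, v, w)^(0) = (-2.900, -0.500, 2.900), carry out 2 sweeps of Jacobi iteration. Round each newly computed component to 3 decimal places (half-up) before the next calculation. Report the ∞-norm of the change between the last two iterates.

3.638

Iteration 1:
  u = (-2 - (2)·-0.500 - (3)·2.900) / (-7) = 1.386
  v = (-10 - (-1)·-2.900 - (1)·2.900) / (3) = -5.267
  w = (-11 - (-3)·-2.900 - (-4)·-0.500) / (9) = -2.411
Iteration 2:
  u = (-2 - (2)·-5.267 - (3)·-2.411) / (-7) = -2.252
  v = (-10 - (-1)·1.386 - (1)·-2.411) / (3) = -2.068
  w = (-11 - (-3)·1.386 - (-4)·-5.267) / (9) = -3.101
Change: (-3.638, 3.199, -0.690) → max |·| = 3.638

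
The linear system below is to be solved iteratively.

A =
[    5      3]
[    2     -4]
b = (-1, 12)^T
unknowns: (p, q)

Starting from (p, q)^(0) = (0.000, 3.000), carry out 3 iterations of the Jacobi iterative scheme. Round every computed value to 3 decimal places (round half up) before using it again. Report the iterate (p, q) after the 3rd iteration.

Iteration 1:
  p = (-1 - (3)·3.000) / (5) = -2.000
  q = (12 - (2)·0.000) / (-4) = -3.000
Iteration 2:
  p = (-1 - (3)·-3.000) / (5) = 1.600
  q = (12 - (2)·-2.000) / (-4) = -4.000
Iteration 3:
  p = (-1 - (3)·-4.000) / (5) = 2.200
  q = (12 - (2)·1.600) / (-4) = -2.200

(2.200, -2.200)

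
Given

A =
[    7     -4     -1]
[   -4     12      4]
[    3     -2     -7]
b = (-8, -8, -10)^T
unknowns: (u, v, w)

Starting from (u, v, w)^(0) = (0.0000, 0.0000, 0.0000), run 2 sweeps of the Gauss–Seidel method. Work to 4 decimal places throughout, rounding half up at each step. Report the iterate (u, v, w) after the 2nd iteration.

(-1.5646, -1.6009, 1.2154)

Iteration 1:
  u = (-8 - (-4)·0.0000 - (-1)·0.0000) / (7) = -1.1429
  v = (-8 - (-4)·-1.1429 - (4)·0.0000) / (12) = -1.0476
  w = (-10 - (3)·-1.1429 - (-2)·-1.0476) / (-7) = 1.2381
Iteration 2:
  u = (-8 - (-4)·-1.0476 - (-1)·1.2381) / (7) = -1.5646
  v = (-8 - (-4)·-1.5646 - (4)·1.2381) / (12) = -1.6009
  w = (-10 - (3)·-1.5646 - (-2)·-1.6009) / (-7) = 1.2154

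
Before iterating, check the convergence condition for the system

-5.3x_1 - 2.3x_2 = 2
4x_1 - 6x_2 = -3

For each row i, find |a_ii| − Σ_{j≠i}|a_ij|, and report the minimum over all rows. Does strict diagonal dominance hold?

2

row 1: |-5.3| − (2.3) = 3
row 2: |-6| − (4) = 2
minimum over rows = 2 → strictly diagonally dominant (convergence guaranteed)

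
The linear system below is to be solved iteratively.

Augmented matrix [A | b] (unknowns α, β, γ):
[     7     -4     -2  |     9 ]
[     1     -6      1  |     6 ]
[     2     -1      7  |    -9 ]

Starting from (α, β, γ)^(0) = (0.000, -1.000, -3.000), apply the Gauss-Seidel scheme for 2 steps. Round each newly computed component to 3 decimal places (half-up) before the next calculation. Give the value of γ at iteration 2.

-1.463

Iteration 1:
  α = (9 - (-4)·-1.000 - (-2)·-3.000) / (7) = -0.143
  β = (6 - (1)·-0.143 - (1)·-3.000) / (-6) = -1.524
  γ = (-9 - (2)·-0.143 - (-1)·-1.524) / (7) = -1.463
Iteration 2:
  α = (9 - (-4)·-1.524 - (-2)·-1.463) / (7) = -0.003
  β = (6 - (1)·-0.003 - (1)·-1.463) / (-6) = -1.244
  γ = (-9 - (2)·-0.003 - (-1)·-1.244) / (7) = -1.463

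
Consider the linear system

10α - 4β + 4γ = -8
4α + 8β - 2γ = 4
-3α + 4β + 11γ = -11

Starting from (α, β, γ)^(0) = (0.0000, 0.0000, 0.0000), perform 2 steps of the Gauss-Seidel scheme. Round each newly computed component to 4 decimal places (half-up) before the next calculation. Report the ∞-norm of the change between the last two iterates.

0.9782

Iteration 1:
  α = (-8 - (-4)·0.0000 - (4)·0.0000) / (10) = -0.8000
  β = (4 - (4)·-0.8000 - (-2)·0.0000) / (8) = 0.9000
  γ = (-11 - (-3)·-0.8000 - (4)·0.9000) / (11) = -1.5455
Iteration 2:
  α = (-8 - (-4)·0.9000 - (4)·-1.5455) / (10) = 0.1782
  β = (4 - (4)·0.1782 - (-2)·-1.5455) / (8) = 0.0245
  γ = (-11 - (-3)·0.1782 - (4)·0.0245) / (11) = -0.9603
Change: (0.9782, -0.8755, 0.5852) → max |·| = 0.9782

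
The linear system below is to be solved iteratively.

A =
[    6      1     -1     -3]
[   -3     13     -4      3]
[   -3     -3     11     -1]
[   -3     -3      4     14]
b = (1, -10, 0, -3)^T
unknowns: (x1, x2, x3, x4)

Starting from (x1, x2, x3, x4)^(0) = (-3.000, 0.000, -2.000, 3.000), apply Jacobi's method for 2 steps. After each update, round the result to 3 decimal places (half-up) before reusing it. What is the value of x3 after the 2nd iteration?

-0.418

Iteration 1:
  x1 = (1 - (1)·0.000 - (-1)·-2.000 - (-3)·3.000) / (6) = 1.333
  x2 = (-10 - (-3)·-3.000 - (-4)·-2.000 - (3)·3.000) / (13) = -2.769
  x3 = (0 - (-3)·-3.000 - (-3)·0.000 - (-1)·3.000) / (11) = -0.545
  x4 = (-3 - (-3)·-3.000 - (-3)·0.000 - (4)·-2.000) / (14) = -0.286
Iteration 2:
  x1 = (1 - (1)·-2.769 - (-1)·-0.545 - (-3)·-0.286) / (6) = 0.394
  x2 = (-10 - (-3)·1.333 - (-4)·-0.545 - (3)·-0.286) / (13) = -0.563
  x3 = (0 - (-3)·1.333 - (-3)·-2.769 - (-1)·-0.286) / (11) = -0.418
  x4 = (-3 - (-3)·1.333 - (-3)·-2.769 - (4)·-0.545) / (14) = -0.366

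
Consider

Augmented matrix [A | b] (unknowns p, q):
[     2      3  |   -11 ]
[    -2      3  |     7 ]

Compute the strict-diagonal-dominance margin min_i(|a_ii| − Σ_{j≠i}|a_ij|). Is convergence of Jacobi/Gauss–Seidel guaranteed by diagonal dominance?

row 1: |2| − (3) = -1
row 2: |3| − (2) = 1
minimum over rows = -1 → not strictly diagonally dominant

-1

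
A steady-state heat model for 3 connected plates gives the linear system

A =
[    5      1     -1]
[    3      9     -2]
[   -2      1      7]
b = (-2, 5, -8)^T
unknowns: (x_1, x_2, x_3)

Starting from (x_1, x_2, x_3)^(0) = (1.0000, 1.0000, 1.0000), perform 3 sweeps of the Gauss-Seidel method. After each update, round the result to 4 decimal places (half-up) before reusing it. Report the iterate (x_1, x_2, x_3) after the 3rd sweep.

Iteration 1:
  x_1 = (-2 - (1)·1.0000 - (-1)·1.0000) / (5) = -0.4000
  x_2 = (5 - (3)·-0.4000 - (-2)·1.0000) / (9) = 0.9111
  x_3 = (-8 - (-2)·-0.4000 - (1)·0.9111) / (7) = -1.3873
Iteration 2:
  x_1 = (-2 - (1)·0.9111 - (-1)·-1.3873) / (5) = -0.8597
  x_2 = (5 - (3)·-0.8597 - (-2)·-1.3873) / (9) = 0.5338
  x_3 = (-8 - (-2)·-0.8597 - (1)·0.5338) / (7) = -1.4647
Iteration 3:
  x_1 = (-2 - (1)·0.5338 - (-1)·-1.4647) / (5) = -0.7997
  x_2 = (5 - (3)·-0.7997 - (-2)·-1.4647) / (9) = 0.4966
  x_3 = (-8 - (-2)·-0.7997 - (1)·0.4966) / (7) = -1.4423

(-0.7997, 0.4966, -1.4423)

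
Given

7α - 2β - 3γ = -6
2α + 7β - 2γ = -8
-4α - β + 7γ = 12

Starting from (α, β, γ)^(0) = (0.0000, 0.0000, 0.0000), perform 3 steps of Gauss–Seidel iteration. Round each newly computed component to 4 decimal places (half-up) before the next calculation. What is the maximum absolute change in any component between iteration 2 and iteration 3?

Iteration 1:
  α = (-6 - (-2)·0.0000 - (-3)·0.0000) / (7) = -0.8571
  β = (-8 - (2)·-0.8571 - (-2)·0.0000) / (7) = -0.8980
  γ = (12 - (-4)·-0.8571 - (-1)·-0.8980) / (7) = 1.0962
Iteration 2:
  α = (-6 - (-2)·-0.8980 - (-3)·1.0962) / (7) = -0.6439
  β = (-8 - (2)·-0.6439 - (-2)·1.0962) / (7) = -0.6457
  γ = (12 - (-4)·-0.6439 - (-1)·-0.6457) / (7) = 1.2541
Iteration 3:
  α = (-6 - (-2)·-0.6457 - (-3)·1.2541) / (7) = -0.5042
  β = (-8 - (2)·-0.5042 - (-2)·1.2541) / (7) = -0.6405
  γ = (12 - (-4)·-0.5042 - (-1)·-0.6405) / (7) = 1.3347
Change: (0.1397, 0.0052, 0.0806) → max |·| = 0.1397

0.1397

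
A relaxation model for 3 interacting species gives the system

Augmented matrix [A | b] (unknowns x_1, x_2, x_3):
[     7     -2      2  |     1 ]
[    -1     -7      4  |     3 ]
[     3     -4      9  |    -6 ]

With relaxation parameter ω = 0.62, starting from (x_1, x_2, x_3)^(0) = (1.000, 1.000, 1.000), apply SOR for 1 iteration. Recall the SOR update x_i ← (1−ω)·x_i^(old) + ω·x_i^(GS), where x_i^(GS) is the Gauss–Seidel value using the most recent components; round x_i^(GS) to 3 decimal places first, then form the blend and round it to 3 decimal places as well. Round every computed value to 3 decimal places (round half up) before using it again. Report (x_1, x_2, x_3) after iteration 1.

Iteration 1:
  x_1: GS value = (1 - (-2)·1.000 - (2)·1.000) / (7) = 0.143;  x_1 ← (1−ω)·1.000 + ω·0.143 = 0.469
  x_2: GS value = (3 - (-1)·0.469 - (4)·1.000) / (-7) = 0.076;  x_2 ← (1−ω)·1.000 + ω·0.076 = 0.427
  x_3: GS value = (-6 - (3)·0.469 - (-4)·0.427) / (9) = -0.633;  x_3 ← (1−ω)·1.000 + ω·-0.633 = -0.012

(0.469, 0.427, -0.012)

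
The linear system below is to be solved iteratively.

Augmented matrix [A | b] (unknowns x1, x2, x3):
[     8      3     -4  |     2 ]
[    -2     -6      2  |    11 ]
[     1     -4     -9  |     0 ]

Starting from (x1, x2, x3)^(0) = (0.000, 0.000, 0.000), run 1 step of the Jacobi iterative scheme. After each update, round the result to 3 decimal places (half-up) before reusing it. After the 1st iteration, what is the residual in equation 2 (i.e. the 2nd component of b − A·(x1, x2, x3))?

0.502

Iteration 1:
  x1 = (2 - (3)·0.000 - (-4)·0.000) / (8) = 0.250
  x2 = (11 - (-2)·0.000 - (2)·0.000) / (-6) = -1.833
  x3 = (0 - (1)·0.000 - (-4)·0.000) / (-9) = 0.000
Residual b − A·x = (5.499, 0.502, -7.582)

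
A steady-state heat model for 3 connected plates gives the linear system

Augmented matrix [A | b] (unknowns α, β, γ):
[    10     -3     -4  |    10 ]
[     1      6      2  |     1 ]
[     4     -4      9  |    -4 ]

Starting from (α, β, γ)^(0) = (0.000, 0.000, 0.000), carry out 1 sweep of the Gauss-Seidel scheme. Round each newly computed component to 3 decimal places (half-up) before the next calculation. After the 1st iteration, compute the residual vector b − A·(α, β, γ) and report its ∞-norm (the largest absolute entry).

3.556

Iteration 1:
  α = (10 - (-3)·0.000 - (-4)·0.000) / (10) = 1.000
  β = (1 - (1)·1.000 - (2)·0.000) / (6) = 0.000
  γ = (-4 - (4)·1.000 - (-4)·0.000) / (9) = -0.889
Residual b − A·x = (-3.556, 1.778, 0.001); ∞-norm = 3.556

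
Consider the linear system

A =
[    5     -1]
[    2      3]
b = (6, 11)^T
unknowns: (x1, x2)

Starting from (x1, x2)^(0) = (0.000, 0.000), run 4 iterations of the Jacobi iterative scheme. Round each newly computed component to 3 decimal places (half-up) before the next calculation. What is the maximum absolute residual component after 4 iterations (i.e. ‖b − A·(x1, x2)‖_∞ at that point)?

0.193

Iteration 1:
  x1 = (6 - (-1)·0.000) / (5) = 1.200
  x2 = (11 - (2)·0.000) / (3) = 3.667
Iteration 2:
  x1 = (6 - (-1)·3.667) / (5) = 1.933
  x2 = (11 - (2)·1.200) / (3) = 2.867
Iteration 3:
  x1 = (6 - (-1)·2.867) / (5) = 1.773
  x2 = (11 - (2)·1.933) / (3) = 2.378
Iteration 4:
  x1 = (6 - (-1)·2.378) / (5) = 1.676
  x2 = (11 - (2)·1.773) / (3) = 2.485
Residual b − A·x = (0.105, 0.193); ∞-norm = 0.193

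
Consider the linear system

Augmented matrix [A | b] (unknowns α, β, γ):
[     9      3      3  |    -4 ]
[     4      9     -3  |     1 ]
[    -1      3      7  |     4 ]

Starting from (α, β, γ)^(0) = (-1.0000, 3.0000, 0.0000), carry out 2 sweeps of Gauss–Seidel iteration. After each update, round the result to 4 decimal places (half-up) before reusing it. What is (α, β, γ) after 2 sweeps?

(-0.7096, 0.4406, 0.2812)

Iteration 1:
  α = (-4 - (3)·3.0000 - (3)·0.0000) / (9) = -1.4444
  β = (1 - (4)·-1.4444 - (-3)·0.0000) / (9) = 0.7531
  γ = (4 - (-1)·-1.4444 - (3)·0.7531) / (7) = 0.0423
Iteration 2:
  α = (-4 - (3)·0.7531 - (3)·0.0423) / (9) = -0.7096
  β = (1 - (4)·-0.7096 - (-3)·0.0423) / (9) = 0.4406
  γ = (4 - (-1)·-0.7096 - (3)·0.4406) / (7) = 0.2812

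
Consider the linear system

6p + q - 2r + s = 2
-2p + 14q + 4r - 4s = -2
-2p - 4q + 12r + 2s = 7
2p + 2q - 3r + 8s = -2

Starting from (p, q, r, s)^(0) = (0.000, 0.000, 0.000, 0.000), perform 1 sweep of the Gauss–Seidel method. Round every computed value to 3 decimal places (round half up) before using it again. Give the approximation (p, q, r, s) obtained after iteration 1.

Iteration 1:
  p = (2 - (1)·0.000 - (-2)·0.000 - (1)·0.000) / (6) = 0.333
  q = (-2 - (-2)·0.333 - (4)·0.000 - (-4)·0.000) / (14) = -0.095
  r = (7 - (-2)·0.333 - (-4)·-0.095 - (2)·0.000) / (12) = 0.607
  s = (-2 - (2)·0.333 - (2)·-0.095 - (-3)·0.607) / (8) = -0.082

(0.333, -0.095, 0.607, -0.082)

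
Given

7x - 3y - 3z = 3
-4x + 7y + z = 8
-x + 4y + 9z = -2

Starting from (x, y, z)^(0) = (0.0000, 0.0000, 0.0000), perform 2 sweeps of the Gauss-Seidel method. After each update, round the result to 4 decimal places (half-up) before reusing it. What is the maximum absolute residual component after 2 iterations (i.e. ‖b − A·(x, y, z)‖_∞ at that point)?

0.5167

Iteration 1:
  x = (3 - (-3)·0.0000 - (-3)·0.0000) / (7) = 0.4286
  y = (8 - (-4)·0.4286 - (1)·0.0000) / (7) = 1.3878
  z = (-2 - (-1)·0.4286 - (4)·1.3878) / (9) = -0.7914
Iteration 2:
  x = (3 - (-3)·1.3878 - (-3)·-0.7914) / (7) = 0.6842
  y = (8 - (-4)·0.6842 - (1)·-0.7914) / (7) = 1.6469
  z = (-2 - (-1)·0.6842 - (4)·1.6469) / (9) = -0.8782
Residual b − A·x = (0.5167, 0.0867, 0.0004); ∞-norm = 0.5167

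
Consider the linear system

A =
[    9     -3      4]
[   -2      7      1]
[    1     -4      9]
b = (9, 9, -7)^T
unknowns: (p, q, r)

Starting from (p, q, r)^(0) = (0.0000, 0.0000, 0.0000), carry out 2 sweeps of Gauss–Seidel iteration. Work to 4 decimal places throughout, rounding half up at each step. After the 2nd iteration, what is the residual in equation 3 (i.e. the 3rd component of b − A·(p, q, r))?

Iteration 1:
  p = (9 - (-3)·0.0000 - (4)·0.0000) / (9) = 1.0000
  q = (9 - (-2)·1.0000 - (1)·0.0000) / (7) = 1.5714
  r = (-7 - (1)·1.0000 - (-4)·1.5714) / (9) = -0.1905
Iteration 2:
  p = (9 - (-3)·1.5714 - (4)·-0.1905) / (9) = 1.6085
  q = (9 - (-2)·1.6085 - (1)·-0.1905) / (7) = 1.7725
  r = (-7 - (1)·1.6085 - (-4)·1.7725) / (9) = -0.1687
Residual b − A·x = (0.5158, -0.0218, -0.0002)

-0.0002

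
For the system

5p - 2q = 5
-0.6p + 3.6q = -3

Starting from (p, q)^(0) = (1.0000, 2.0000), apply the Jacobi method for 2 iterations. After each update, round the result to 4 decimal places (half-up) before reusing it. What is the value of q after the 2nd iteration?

-0.5333

Iteration 1:
  p = (5 - (-2)·2.0000) / (5) = 1.8000
  q = (-3 - (-0.6)·1.0000) / (3.6) = -0.6667
Iteration 2:
  p = (5 - (-2)·-0.6667) / (5) = 0.7333
  q = (-3 - (-0.6)·1.8000) / (3.6) = -0.5333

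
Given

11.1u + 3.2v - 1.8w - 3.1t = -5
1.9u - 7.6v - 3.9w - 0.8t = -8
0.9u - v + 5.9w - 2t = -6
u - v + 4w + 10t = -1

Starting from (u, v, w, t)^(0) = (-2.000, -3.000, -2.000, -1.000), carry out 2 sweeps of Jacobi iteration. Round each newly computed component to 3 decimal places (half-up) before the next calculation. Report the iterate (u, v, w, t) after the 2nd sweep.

Iteration 1:
  u = (-5 - (3.2)·-3.000 - (-1.8)·-2.000 - (-3.1)·-1.000) / (11.1) = -0.189
  v = (-8 - (1.9)·-2.000 - (-3.9)·-2.000 - (-0.8)·-1.000) / (-7.6) = 1.684
  w = (-6 - (0.9)·-2.000 - (-1)·-3.000 - (-2)·-1.000) / (5.9) = -1.559
  t = (-1 - (1)·-2.000 - (-1)·-3.000 - (4)·-2.000) / (10) = 0.600
Iteration 2:
  u = (-5 - (3.2)·1.684 - (-1.8)·-1.559 - (-3.1)·0.600) / (11.1) = -1.021
  v = (-8 - (1.9)·-0.189 - (-3.9)·-1.559 - (-0.8)·0.600) / (-7.6) = 1.742
  w = (-6 - (0.9)·-0.189 - (-1)·1.684 - (-2)·0.600) / (5.9) = -0.499
  t = (-1 - (1)·-0.189 - (-1)·1.684 - (4)·-1.559) / (10) = 0.711

(-1.021, 1.742, -0.499, 0.711)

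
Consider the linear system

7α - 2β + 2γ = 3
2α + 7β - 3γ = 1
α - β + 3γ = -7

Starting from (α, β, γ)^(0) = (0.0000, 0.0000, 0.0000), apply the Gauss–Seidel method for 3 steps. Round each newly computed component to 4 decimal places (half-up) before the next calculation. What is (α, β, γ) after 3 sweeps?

Iteration 1:
  α = (3 - (-2)·0.0000 - (2)·0.0000) / (7) = 0.4286
  β = (1 - (2)·0.4286 - (-3)·0.0000) / (7) = 0.0204
  γ = (-7 - (1)·0.4286 - (-1)·0.0204) / (3) = -2.4694
Iteration 2:
  α = (3 - (-2)·0.0204 - (2)·-2.4694) / (7) = 1.1399
  β = (1 - (2)·1.1399 - (-3)·-2.4694) / (7) = -1.2411
  γ = (-7 - (1)·1.1399 - (-1)·-1.2411) / (3) = -3.1270
Iteration 3:
  α = (3 - (-2)·-1.2411 - (2)·-3.1270) / (7) = 0.9674
  β = (1 - (2)·0.9674 - (-3)·-3.1270) / (7) = -1.4737
  γ = (-7 - (1)·0.9674 - (-1)·-1.4737) / (3) = -3.1470

(0.9674, -1.4737, -3.1470)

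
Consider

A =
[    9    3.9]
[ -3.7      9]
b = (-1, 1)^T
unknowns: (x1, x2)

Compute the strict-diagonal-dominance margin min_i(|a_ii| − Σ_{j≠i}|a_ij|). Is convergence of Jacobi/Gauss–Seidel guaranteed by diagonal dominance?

5.1

row 1: |9| − (3.9) = 5.1
row 2: |9| − (3.7) = 5.3
minimum over rows = 5.1 → strictly diagonally dominant (convergence guaranteed)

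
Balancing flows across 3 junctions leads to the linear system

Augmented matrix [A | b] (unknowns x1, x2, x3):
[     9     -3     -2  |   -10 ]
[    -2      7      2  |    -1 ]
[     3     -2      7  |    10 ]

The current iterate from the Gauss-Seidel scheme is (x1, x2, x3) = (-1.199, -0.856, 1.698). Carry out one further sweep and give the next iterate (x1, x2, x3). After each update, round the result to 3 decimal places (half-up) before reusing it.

One sweep:
  x1 = (-10 - (-3)·-0.856 - (-2)·1.698) / (9) = -1.019
  x2 = (-1 - (-2)·-1.019 - (2)·1.698) / (7) = -0.919
  x3 = (10 - (3)·-1.019 - (-2)·-0.919) / (7) = 1.603

(-1.019, -0.919, 1.603)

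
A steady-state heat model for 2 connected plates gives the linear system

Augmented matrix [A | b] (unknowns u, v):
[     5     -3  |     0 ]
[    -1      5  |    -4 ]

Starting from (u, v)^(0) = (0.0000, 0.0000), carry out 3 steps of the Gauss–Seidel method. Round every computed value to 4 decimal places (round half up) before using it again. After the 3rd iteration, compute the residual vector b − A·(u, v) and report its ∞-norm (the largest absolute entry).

Iteration 1:
  u = (0 - (-3)·0.0000) / (5) = 0.0000
  v = (-4 - (-1)·0.0000) / (5) = -0.8000
Iteration 2:
  u = (0 - (-3)·-0.8000) / (5) = -0.4800
  v = (-4 - (-1)·-0.4800) / (5) = -0.8960
Iteration 3:
  u = (0 - (-3)·-0.8960) / (5) = -0.5376
  v = (-4 - (-1)·-0.5376) / (5) = -0.9075
Residual b − A·x = (-0.0345, -0.0001); ∞-norm = 0.0345

0.0345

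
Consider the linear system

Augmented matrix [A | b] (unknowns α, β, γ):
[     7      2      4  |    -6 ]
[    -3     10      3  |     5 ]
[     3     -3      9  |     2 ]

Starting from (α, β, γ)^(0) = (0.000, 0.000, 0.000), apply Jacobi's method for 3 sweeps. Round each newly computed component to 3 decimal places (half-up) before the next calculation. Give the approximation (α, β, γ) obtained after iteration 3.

Iteration 1:
  α = (-6 - (2)·0.000 - (4)·0.000) / (7) = -0.857
  β = (5 - (-3)·0.000 - (3)·0.000) / (10) = 0.500
  γ = (2 - (3)·0.000 - (-3)·0.000) / (9) = 0.222
Iteration 2:
  α = (-6 - (2)·0.500 - (4)·0.222) / (7) = -1.127
  β = (5 - (-3)·-0.857 - (3)·0.222) / (10) = 0.176
  γ = (2 - (3)·-0.857 - (-3)·0.500) / (9) = 0.675
Iteration 3:
  α = (-6 - (2)·0.176 - (4)·0.675) / (7) = -1.293
  β = (5 - (-3)·-1.127 - (3)·0.675) / (10) = -0.041
  γ = (2 - (3)·-1.127 - (-3)·0.176) / (9) = 0.657

(-1.293, -0.041, 0.657)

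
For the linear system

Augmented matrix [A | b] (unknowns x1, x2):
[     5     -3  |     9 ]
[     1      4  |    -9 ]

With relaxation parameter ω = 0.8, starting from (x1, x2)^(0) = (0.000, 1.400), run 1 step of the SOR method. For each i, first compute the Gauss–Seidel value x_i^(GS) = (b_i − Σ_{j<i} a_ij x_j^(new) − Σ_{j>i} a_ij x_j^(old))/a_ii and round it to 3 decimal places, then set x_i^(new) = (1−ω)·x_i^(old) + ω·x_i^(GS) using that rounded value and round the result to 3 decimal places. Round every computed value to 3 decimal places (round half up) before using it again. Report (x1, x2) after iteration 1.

Iteration 1:
  x1: GS value = (9 - (-3)·1.400) / (5) = 2.640;  x1 ← (1−ω)·0.000 + ω·2.640 = 2.112
  x2: GS value = (-9 - (1)·2.112) / (4) = -2.778;  x2 ← (1−ω)·1.400 + ω·-2.778 = -1.942

(2.112, -1.942)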